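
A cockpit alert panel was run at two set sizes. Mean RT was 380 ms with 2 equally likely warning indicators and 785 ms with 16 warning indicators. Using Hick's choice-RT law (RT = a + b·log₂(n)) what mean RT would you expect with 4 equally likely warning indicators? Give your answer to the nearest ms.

Solve the two-equation system in a and b:
  b = (785 − 380) / (log₂ 16 − log₂ 2) = 405 / (4 − 1) = 135 ms/bit
  a = 380 − 135 × 1 = 245 ms
Then RT(4) = 245 + 135 × log₂ 4 = 245 + 135 × 2 ≈ 515.000 ms.

515 ms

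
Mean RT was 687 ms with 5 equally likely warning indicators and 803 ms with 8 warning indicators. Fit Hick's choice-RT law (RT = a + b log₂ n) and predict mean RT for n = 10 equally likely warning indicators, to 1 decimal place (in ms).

858.1 ms

Fit slope and intercept:
  b = (803 − 687) / (log₂ 8 − log₂ 5) = 116 / (3 − 2.3219) = 171.073 ms/bit
  a = 687 − 171.073 × 2.3219 = 289.780 ms
Then RT(10) = 289.780 + 171.073 × log₂ 10 = 289.780 + 171.073 × 3.3219 ≈ 858.073 ms.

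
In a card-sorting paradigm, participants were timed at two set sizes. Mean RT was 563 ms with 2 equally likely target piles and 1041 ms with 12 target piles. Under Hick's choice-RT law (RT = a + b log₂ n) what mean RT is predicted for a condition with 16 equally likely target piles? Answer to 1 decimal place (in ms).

1117.7 ms

RT is linear in log₂ n, so two points fix the line:
  b = (1041 − 563) / (log₂ 12 − log₂ 2) = 478 / (3.5850 − 1) = 184.916 ms/bit
  a = 563 − 184.916 × 1 = 378.084 ms
Then RT(16) = 378.084 + 184.916 × log₂ 16 = 378.084 + 184.916 × 4 ≈ 1117.747 ms.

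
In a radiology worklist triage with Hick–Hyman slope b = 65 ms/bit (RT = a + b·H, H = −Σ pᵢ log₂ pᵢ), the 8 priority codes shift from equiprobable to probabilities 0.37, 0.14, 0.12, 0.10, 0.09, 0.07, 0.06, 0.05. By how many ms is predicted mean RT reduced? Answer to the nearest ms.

22 ms

The RT saving is b·ΔH. Equiprobable H₀ = log₂(8) = 3.0000 bits; with the given probabilities H = 2.6679 bits.
b·(H₀ − H) = 65 × (3.0000 − 2.6679) = 21.58 ms.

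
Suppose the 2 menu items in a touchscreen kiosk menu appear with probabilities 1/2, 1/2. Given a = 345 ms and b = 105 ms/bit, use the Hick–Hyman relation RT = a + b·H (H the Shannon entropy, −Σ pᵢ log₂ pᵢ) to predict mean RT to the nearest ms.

450 ms

Each term −pᵢ log₂ pᵢ: 0.5·1 + 0.5·1; summed, H = 1.000 bits.
Mean RT = a + bH = 345 + 105·1.000 = 450.00 ms.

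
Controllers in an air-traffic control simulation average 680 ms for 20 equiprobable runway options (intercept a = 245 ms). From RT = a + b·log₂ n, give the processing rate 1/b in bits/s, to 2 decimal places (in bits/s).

9.94 bits/s

b = (680 − 245)/log₂ 20 = 435/4.3219 = 100.650 ms per bit = 0.10065 s/bit; the reciprocal is 9.935 bits/s.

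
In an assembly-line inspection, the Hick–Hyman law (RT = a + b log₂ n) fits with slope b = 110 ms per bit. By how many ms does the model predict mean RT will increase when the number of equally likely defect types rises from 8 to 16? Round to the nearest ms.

110 ms

ΔRT = (a + b log₂ n₂) − (a + b log₂ n₁) = b·(log₂ n₂ − log₂ n₁).
log₂(16) − log₂(8) = log₂(16/8) = log₂(2) = 1.
ΔRT = 110 × 1.0000 = 110.000 ms.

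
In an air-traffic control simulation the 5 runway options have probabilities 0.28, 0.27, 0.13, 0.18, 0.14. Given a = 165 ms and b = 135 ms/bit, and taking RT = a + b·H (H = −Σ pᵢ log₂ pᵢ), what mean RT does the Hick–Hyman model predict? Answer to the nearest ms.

469 ms

Entropy contributions −pᵢ log₂ pᵢ: 0.5142, 0.5100, 0.3826, 0.4453, 0.3971; sum H = 2.2493 bits.
RT = a + bH = 165 + 135·2.2493 = 468.66 ms.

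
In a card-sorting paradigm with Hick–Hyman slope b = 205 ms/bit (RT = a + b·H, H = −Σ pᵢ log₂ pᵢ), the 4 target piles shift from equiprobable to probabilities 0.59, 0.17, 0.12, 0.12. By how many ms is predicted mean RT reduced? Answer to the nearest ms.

Equiprobable entropy H₀ = log₂ 4 = 2.0000 bits.
Skewed entropy H = −Σ pᵢ log₂ pᵢ = 1.6178 bits.
ΔRT = b·(H₀ − H) = 205 × 0.3822 = 78.34 ms.

78 ms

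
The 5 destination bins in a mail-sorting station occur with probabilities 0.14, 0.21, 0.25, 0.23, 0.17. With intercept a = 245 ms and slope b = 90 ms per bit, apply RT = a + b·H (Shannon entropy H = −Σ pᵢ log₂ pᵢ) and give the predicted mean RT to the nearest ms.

451 ms

Entropy contributions −pᵢ log₂ pᵢ: 0.3971, 0.4728, 0.5000, 0.4877, 0.4346; sum H = 2.2922 bits.
RT = a + bH = 245 + 90·2.2922 = 451.30 ms.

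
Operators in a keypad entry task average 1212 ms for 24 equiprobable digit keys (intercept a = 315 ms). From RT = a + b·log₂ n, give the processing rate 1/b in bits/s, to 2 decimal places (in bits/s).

5.11 bits/s

b = (1212 − 315)/log₂ 24 = 897/4.5850 = 195.640 ms per bit = 0.19564 s/bit; the reciprocal is 5.111 bits/s.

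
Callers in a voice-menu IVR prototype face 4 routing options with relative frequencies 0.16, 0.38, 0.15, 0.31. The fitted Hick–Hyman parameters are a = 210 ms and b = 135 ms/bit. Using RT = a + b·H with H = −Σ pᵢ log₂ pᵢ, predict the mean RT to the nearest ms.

Entropy contributions −pᵢ log₂ pᵢ: 0.4230, 0.5305, 0.4105, 0.5238; sum H = 1.8878 bits.
RT = a + bH = 210 + 135·1.8878 = 464.85 ms.

465 ms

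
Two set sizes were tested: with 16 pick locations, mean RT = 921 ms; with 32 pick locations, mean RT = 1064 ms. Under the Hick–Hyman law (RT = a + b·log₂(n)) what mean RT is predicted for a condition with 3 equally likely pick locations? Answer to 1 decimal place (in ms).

With log₂ n on the abscissa the relation is linear; from the two conditions:
  b = (1064 − 921) / (log₂ 32 − log₂ 16) = 143 / (5 − 4) = 143.000 ms/bit
  a = 921 − 143.000 × 4 = 349.000 ms
Then RT(3) = 349.000 + 143.000 × log₂ 3 = 349.000 + 143.000 × 1.5850 ≈ 575.650 ms.

575.6 ms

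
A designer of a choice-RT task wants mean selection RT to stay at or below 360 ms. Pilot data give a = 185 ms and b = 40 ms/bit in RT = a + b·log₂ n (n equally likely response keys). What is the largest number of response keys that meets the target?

Information budget: (360 − 185)/40 = 4.3750 bits, so n ≤ 2^4.3750 = 20.749 → at most 20.

20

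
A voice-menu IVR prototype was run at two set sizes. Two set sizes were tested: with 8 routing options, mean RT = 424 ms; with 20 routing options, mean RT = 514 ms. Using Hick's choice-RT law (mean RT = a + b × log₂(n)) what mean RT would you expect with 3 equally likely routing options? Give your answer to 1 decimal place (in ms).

327.7 ms

RT is linear in log₂ n, so two points fix the line:
  b = (514 − 424) / (log₂ 20 − log₂ 8) = 90 / (4.3219 − 3) = 68.082 ms/bit
  a = 424 − 68.082 × 3 = 219.753 ms
Then RT(3) = 219.753 + 68.082 × log₂ 3 = 219.753 + 68.082 × 1.5850 ≈ 327.661 ms.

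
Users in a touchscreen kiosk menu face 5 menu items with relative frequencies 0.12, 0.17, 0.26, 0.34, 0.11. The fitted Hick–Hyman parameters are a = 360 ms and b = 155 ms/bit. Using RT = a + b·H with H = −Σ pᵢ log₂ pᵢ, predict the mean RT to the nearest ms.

Entropy contributions −pᵢ log₂ pᵢ: 0.3671, 0.4346, 0.5053, 0.5292, 0.3503; sum H = 2.1864 bits.
RT = a + bH = 360 + 155·2.1864 = 698.89 ms.

699 ms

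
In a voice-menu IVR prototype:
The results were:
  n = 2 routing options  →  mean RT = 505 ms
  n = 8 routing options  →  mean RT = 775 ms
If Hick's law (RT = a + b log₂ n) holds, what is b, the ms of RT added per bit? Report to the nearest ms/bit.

The slope on a log₂ axis is (775 − 505) / (3 − 1) = 135 ms/bit.

135 ms/bit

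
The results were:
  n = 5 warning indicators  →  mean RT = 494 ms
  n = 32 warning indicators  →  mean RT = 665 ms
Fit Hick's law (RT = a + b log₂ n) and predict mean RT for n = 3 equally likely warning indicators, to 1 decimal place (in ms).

Solve the two-equation system in a and b:
  b = (665 − 494) / (log₂ 32 − log₂ 5) = 171 / (5 − 2.3219) = 63.852 ms/bit
  a = 494 − 63.852 × 2.3219 = 345.740 ms
Then RT(3) = 345.740 + 63.852 × log₂ 3 = 345.740 + 63.852 × 1.5850 ≈ 446.943 ms.

446.9 ms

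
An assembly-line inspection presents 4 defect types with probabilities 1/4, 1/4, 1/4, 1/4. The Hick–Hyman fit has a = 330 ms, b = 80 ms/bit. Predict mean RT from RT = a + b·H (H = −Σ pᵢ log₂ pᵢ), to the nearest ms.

Each term −pᵢ log₂ pᵢ: 0.25·2 + 0.25·2 + 0.25·2 + 0.25·2; summed, H = 2.000 bits.
Mean RT = a + bH = 330 + 80·2.000 = 490.00 ms.

490 ms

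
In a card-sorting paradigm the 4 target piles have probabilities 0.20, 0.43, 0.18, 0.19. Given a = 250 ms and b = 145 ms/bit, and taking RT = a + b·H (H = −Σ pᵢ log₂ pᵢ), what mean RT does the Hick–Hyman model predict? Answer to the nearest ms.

Entropy contributions −pᵢ log₂ pᵢ: 0.4644, 0.5236, 0.4453, 0.4552; sum H = 1.8885 bits.
RT = a + bH = 250 + 145·1.8885 = 523.83 ms.

524 ms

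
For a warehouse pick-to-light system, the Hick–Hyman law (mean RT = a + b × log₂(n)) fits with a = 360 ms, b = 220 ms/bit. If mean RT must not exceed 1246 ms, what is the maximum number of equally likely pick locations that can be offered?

Set 360 + 220·log₂ n ≤ 1246 → log₂ n ≤ (1246 − 360)/220 = 4.0273.
So n ≤ 2^4.0273 = 16.305; the largest integer n is 16.

16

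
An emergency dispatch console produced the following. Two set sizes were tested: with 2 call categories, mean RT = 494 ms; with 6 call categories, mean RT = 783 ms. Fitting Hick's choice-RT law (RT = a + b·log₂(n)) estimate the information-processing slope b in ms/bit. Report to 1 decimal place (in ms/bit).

The slope on a log₂ axis is (783 − 494) / (2.5850 − 1) = 182.339 ms/bit.

182.3 ms/bit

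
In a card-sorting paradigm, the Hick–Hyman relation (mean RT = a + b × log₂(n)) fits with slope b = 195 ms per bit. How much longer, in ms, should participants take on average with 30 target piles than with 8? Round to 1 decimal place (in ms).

371.8 ms

The intercept a cancels: ΔRT = b·(log₂ n₂ − log₂ n₁) = b·log₂(n₂/n₁).
log₂(30) − log₂(8) = 4.9069 − 3 = 1.9069.
ΔRT = 195 × 1.9069 = 371.844 ms.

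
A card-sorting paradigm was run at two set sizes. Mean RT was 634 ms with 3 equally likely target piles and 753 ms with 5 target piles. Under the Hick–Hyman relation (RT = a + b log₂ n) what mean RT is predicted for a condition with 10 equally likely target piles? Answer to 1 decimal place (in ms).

914.5 ms

Solve the two-equation system in a and b:
  b = (753 − 634) / (log₂ 5 − log₂ 3) = 119 / (2.3219 − 1.5850) = 161.473 ms/bit
  a = 634 − 161.473 × 1.5850 = 378.071 ms
Then RT(10) = 378.071 + 161.473 × log₂ 10 = 378.071 + 161.473 × 3.3219 ≈ 914.473 ms.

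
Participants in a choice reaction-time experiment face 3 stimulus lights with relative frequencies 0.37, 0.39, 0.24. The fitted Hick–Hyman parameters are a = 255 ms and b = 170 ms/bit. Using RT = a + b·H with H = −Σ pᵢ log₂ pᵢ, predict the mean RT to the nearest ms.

H = 0.37·log₂(1/0.37) + 0.39·log₂(1/0.39) + 0.24·log₂(1/0.24) = 1.5547 bits.
RT = 255 + 170 × 1.5547 = 519.29 ms.

519 ms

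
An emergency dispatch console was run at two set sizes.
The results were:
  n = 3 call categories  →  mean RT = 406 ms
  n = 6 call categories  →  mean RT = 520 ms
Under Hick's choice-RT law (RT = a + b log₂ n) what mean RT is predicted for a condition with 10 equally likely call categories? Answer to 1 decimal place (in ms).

604.0 ms

RT is linear in log₂ n, so two points fix the line:
  b = (520 − 406) / (log₂ 6 − log₂ 3) = 114 / (2.5850 − 1.5850) = 114.000 ms/bit
  a = 406 − 114.000 × 1.5850 = 225.314 ms
Then RT(10) = 225.314 + 114.000 × log₂ 10 = 225.314 + 114.000 × 3.3219 ≈ 604.014 ms.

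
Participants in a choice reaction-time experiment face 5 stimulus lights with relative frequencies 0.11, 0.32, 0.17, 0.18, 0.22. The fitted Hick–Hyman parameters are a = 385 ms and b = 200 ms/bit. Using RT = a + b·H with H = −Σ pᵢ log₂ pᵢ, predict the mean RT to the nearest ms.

832 ms

Entropy contributions −pᵢ log₂ pᵢ: 0.3503, 0.5260, 0.4346, 0.4453, 0.4806; sum H = 2.2368 bits.
RT = a + bH = 385 + 200·2.2368 = 832.36 ms.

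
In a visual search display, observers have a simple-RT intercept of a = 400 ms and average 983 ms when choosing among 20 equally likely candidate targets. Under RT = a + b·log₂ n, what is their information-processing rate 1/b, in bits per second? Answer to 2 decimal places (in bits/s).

Choice component = 983 − 400 = 583 ms over log₂(20) = 4.3219 bits.
b = 583 / 4.3219 = 134.893 ms/bit, so 1/b = 7.413 bits/s.

7.41 bits/s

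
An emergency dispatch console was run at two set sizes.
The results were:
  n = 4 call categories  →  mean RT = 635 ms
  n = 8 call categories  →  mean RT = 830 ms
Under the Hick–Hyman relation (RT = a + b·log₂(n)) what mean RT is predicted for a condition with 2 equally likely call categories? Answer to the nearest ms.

With log₂ n on the abscissa the relation is linear; from the two conditions:
  b = (830 − 635) / (log₂ 8 − log₂ 4) = 195 / (3 − 2) = 195 ms/bit
  a = 635 − 195 × 2 = 245 ms
Then RT(2) = 245 + 195 × log₂ 2 = 245 + 195 × 1 ≈ 440.000 ms.

440 ms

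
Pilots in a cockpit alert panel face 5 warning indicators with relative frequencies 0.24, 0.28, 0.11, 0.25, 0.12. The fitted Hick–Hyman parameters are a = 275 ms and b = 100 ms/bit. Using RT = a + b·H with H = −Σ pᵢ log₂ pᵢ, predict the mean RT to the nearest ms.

498 ms

H = 0.24·log₂(1/0.24) + 0.28·log₂(1/0.28) + 0.11·log₂(1/0.11) + 0.25·log₂(1/0.25) + 0.12·log₂(1/0.12) = 2.2257 bits.
RT = 275 + 100 × 2.2257 = 497.57 ms.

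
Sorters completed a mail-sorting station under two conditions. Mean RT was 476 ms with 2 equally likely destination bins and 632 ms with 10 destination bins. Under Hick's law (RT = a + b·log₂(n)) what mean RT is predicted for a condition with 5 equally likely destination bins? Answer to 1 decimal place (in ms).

564.8 ms

RT is linear in log₂ n, so two points fix the line:
  b = (632 − 476) / (log₂ 10 − log₂ 2) = 156 / (3.3219 − 1) = 67.186 ms/bit
  a = 476 − 67.186 × 1 = 408.814 ms
Then RT(5) = 408.814 + 67.186 × log₂ 5 = 408.814 + 67.186 × 2.3219 ≈ 564.814 ms.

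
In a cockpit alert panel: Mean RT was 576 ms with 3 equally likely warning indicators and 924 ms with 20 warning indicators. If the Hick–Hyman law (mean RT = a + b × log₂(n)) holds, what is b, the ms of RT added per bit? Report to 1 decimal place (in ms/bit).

The slope on a log₂ axis is (924 − 576) / (4.3219 − 1.5850) = 127.148 ms/bit.

127.1 ms/bit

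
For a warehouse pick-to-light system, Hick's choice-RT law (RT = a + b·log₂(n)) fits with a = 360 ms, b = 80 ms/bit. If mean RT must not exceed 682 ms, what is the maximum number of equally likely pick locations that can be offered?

16

Set 360 + 80·log₂ n ≤ 682 → log₂ n ≤ (682 − 360)/80 = 4.0250.
So n ≤ 2^4.0250 = 16.280; the largest integer n is 16.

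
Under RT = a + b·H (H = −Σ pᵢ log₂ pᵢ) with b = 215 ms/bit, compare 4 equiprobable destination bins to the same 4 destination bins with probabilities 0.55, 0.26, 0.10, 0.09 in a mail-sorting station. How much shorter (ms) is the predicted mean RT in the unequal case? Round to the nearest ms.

Equiprobable entropy H₀ = log₂ 4 = 2.0000 bits.
Skewed entropy H = −Σ pᵢ log₂ pᵢ = 1.6245 bits.
ΔRT = b·(H₀ − H) = 215 × 0.3755 = 80.73 ms.

81 ms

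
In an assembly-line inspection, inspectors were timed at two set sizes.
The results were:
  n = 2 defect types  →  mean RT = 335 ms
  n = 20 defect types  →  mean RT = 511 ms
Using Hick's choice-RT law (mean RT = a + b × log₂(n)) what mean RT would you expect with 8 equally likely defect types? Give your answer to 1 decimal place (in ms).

With log₂ n on the abscissa the relation is linear; from the two conditions:
  b = (511 − 335) / (log₂ 20 − log₂ 2) = 176 / (4.3219 − 1) = 52.981 ms/bit
  a = 335 − 52.981 × 1 = 282.019 ms
Then RT(8) = 282.019 + 52.981 × log₂ 8 = 282.019 + 52.981 × 3 ≈ 440.963 ms.

441.0 ms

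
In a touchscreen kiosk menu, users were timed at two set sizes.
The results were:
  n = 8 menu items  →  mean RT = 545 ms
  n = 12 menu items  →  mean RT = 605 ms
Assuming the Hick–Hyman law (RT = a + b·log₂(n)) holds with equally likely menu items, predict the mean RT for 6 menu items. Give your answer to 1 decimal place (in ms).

502.4 ms

RT is linear in log₂ n, so two points fix the line:
  b = (605 − 545) / (log₂ 12 − log₂ 8) = 60 / (3.5850 − 3) = 102.571 ms/bit
  a = 545 − 102.571 × 3 = 237.288 ms
Then RT(6) = 237.288 + 102.571 × log₂ 6 = 237.288 + 102.571 × 2.5850 ≈ 502.429 ms.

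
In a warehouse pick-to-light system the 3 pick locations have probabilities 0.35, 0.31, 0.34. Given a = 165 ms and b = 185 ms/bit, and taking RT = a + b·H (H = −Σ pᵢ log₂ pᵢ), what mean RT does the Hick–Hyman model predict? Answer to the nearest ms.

H = 0.35·log₂(1/0.35) + 0.31·log₂(1/0.31) + 0.34·log₂(1/0.34) = 1.5831 bits.
RT = 165 + 185 × 1.5831 = 457.87 ms.

458 ms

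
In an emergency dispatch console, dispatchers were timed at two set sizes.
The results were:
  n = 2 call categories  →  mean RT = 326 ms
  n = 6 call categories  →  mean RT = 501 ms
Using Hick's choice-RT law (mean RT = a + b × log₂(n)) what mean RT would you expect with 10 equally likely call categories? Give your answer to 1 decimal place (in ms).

RT is linear in log₂ n, so two points fix the line:
  b = (501 − 326) / (log₂ 6 − log₂ 2) = 175 / (2.5850 − 1) = 110.413 ms/bit
  a = 326 − 110.413 × 1 = 215.587 ms
Then RT(10) = 215.587 + 110.413 × log₂ 10 = 215.587 + 110.413 × 3.3219 ≈ 582.370 ms.

582.4 ms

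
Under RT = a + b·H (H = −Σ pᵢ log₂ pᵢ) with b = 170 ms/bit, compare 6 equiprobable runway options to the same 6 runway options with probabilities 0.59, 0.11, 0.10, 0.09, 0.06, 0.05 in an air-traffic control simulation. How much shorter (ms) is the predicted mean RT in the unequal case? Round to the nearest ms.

116 ms

The RT saving is b·ΔH. Equiprobable H₀ = log₂(6) = 2.5850 bits; with the given probabilities H = 1.9039 bits.
b·(H₀ − H) = 170 × (2.5850 − 1.9039) = 115.78 ms.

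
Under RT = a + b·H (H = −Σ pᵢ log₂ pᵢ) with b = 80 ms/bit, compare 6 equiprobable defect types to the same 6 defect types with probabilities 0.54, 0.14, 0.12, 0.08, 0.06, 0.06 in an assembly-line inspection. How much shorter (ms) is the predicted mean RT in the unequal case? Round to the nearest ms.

45 ms

The RT saving is b·ΔH. Equiprobable H₀ = log₂(6) = 2.5850 bits; with the given probabilities H = 2.0228 bits.
b·(H₀ − H) = 80 × (2.5850 − 2.0228) = 44.97 ms.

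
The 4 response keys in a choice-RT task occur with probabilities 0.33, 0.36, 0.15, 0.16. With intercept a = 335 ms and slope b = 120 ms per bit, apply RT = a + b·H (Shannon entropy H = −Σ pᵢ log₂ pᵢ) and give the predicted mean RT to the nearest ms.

562 ms

Entropy contributions −pᵢ log₂ pᵢ: 0.5278, 0.5306, 0.4105, 0.4230; sum H = 1.8920 bits.
RT = a + bH = 335 + 120·1.8920 = 562.04 ms.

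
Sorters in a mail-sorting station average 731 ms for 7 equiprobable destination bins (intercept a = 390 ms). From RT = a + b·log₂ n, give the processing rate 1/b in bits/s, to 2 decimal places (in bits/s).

b = (731 − 390)/log₂ 7 = 341/2.8074 = 121.467 ms per bit = 0.12147 s/bit; the reciprocal is 8.233 bits/s.

8.23 bits/s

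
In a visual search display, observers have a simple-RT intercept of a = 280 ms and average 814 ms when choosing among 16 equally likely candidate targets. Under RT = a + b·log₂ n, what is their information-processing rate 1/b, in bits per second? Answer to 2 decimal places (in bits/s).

7.49 bits/s

Choice component = 814 − 280 = 534 ms over log₂(16) = 4 bits.
b = 534 / 4 = 133.500 ms/bit, so 1/b = 7.491 bits/s.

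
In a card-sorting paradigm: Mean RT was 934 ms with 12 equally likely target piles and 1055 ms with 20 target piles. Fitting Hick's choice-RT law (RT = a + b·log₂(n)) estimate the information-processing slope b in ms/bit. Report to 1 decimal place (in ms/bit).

164.2 ms/bit

The slope on a log₂ axis is (1055 − 934) / (4.3219 − 3.5850) = 164.187 ms/bit.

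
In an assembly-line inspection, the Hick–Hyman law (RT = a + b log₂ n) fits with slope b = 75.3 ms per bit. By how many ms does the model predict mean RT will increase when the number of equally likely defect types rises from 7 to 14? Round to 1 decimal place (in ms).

75.3 ms

ΔRT = (a + b log₂ n₂) − (a + b log₂ n₁) = b·(log₂ n₂ − log₂ n₁).
log₂(14) − log₂(7) = log₂(14/7) = log₂(2) = 1.
ΔRT = 75.3 × 1.0000 = 75.300 ms.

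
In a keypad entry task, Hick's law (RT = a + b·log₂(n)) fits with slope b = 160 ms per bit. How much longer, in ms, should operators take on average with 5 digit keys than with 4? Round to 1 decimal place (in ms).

Only the slope matters, since a is common to both: ΔRT = b·log₂(n₂/n₁).
log₂(5) − log₂(4) = 2.3219 − 2 = 0.3219.
ΔRT = 160 × 0.3219 = 51.508 ms.

51.5 ms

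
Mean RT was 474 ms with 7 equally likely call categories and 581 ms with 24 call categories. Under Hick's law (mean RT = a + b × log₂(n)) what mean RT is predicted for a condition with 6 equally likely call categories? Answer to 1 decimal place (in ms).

460.6 ms

Fit slope and intercept:
  b = (581 − 474) / (log₂ 24 − log₂ 7) = 107 / (4.5850 − 2.8074) = 60.193 ms/bit
  a = 474 − 60.193 × 2.8074 = 305.016 ms
Then RT(6) = 305.016 + 60.193 × log₂ 6 = 305.016 + 60.193 × 2.5850 ≈ 460.613 ms.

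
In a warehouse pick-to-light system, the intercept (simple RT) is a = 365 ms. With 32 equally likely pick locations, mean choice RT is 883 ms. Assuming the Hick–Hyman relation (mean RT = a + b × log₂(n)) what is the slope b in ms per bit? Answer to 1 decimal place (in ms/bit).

b = (883 − 365) / log₂(32) = 518 / 5 = 103.600 ms/bit.

103.6 ms/bit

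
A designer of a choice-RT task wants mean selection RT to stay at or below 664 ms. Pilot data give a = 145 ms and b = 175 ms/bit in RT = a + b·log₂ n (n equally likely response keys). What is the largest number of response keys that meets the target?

175·log₂ n ≤ 664 − 145 = 519, giving log₂ n ≤ 2.9657 and n ≤ 7.812. The largest whole number is 7.

7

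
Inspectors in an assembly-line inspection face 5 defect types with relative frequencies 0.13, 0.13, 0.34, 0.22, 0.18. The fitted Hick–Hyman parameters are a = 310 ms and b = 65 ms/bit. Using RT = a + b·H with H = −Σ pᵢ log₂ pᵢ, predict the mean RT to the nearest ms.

H = 0.13·log₂(1/0.13) + 0.13·log₂(1/0.13) + 0.34·log₂(1/0.34) + 0.22·log₂(1/0.22) + 0.18·log₂(1/0.18) = 2.2203 bits.
RT = 310 + 65 × 2.2203 = 454.32 ms.

454 ms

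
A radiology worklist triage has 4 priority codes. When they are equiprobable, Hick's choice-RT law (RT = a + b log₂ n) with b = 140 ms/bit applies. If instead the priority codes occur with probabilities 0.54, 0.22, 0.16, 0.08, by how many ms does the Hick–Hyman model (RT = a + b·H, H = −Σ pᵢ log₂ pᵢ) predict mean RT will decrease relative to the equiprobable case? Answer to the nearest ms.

45 ms

Equiprobable entropy H₀ = log₂ 4 = 2.0000 bits.
Skewed entropy H = −Σ pᵢ log₂ pᵢ = 1.6751 bits.
ΔRT = b·(H₀ − H) = 140 × 0.3249 = 45.48 ms.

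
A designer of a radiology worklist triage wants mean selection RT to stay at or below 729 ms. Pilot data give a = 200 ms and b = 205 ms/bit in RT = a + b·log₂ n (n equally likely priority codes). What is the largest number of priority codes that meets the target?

5

Information budget: (729 − 200)/205 = 2.5805 bits, so n ≤ 2^2.5805 = 5.981 → at most 5.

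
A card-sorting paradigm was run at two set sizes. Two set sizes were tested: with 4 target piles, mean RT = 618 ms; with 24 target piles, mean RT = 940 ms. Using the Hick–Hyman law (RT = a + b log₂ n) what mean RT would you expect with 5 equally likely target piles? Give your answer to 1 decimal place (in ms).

658.1 ms

With log₂ n on the abscissa the relation is linear; from the two conditions:
  b = (940 − 618) / (log₂ 24 − log₂ 4) = 322 / (4.5850 − 2) = 124.567 ms/bit
  a = 618 − 124.567 × 2 = 368.867 ms
Then RT(5) = 368.867 + 124.567 × log₂ 5 = 368.867 + 124.567 × 2.3219 ≈ 658.101 ms.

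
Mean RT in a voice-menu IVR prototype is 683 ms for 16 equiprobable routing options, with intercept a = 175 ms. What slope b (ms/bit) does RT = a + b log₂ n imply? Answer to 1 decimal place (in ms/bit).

127.0 ms/bit

log₂(16) = 4 bits.
b = (RT − a)/log₂ n = (683 − 175) / 4 = 127.000 ms/bit.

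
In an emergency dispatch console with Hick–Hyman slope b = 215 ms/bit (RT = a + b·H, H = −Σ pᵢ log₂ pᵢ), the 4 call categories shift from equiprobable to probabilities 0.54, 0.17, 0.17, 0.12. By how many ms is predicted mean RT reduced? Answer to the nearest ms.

61 ms

Equiprobable entropy H₀ = log₂ 4 = 2.0000 bits.
Skewed entropy H = −Σ pᵢ log₂ pᵢ = 1.7163 bits.
ΔRT = b·(H₀ − H) = 215 × 0.2837 = 61.00 ms.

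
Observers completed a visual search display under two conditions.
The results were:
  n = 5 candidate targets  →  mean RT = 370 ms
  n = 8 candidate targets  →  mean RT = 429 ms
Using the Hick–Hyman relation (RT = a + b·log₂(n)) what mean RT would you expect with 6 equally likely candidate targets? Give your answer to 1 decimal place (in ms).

392.9 ms

Solve the two-equation system in a and b:
  b = (429 − 370) / (log₂ 8 − log₂ 5) = 59 / (3 − 2.3219) = 87.011 ms/bit
  a = 370 − 87.011 × 2.3219 = 167.966 ms
Then RT(6) = 167.966 + 87.011 × log₂ 6 = 167.966 + 87.011 × 2.5850 ≈ 392.887 ms.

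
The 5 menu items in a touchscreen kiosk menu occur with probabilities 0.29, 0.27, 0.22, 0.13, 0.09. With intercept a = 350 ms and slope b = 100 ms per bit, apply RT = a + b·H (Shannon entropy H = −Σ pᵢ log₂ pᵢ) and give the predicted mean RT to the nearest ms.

Entropy contributions −pᵢ log₂ pᵢ: 0.5179, 0.5100, 0.4806, 0.3826, 0.3127; sum H = 2.2038 bits.
RT = a + bH = 350 + 100·2.2038 = 570.38 ms.

570 ms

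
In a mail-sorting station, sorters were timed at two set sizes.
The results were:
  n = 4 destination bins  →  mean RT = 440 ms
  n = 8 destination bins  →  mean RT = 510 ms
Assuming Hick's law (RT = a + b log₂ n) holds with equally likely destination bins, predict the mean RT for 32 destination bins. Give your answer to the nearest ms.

Fit slope and intercept:
  b = (510 − 440) / (log₂ 8 − log₂ 4) = 70 / (3 − 2) = 70 ms/bit
  a = 440 − 70 × 2 = 300 ms
Then RT(32) = 300 + 70 × log₂ 32 = 300 + 70 × 5 ≈ 650.000 ms.

650 ms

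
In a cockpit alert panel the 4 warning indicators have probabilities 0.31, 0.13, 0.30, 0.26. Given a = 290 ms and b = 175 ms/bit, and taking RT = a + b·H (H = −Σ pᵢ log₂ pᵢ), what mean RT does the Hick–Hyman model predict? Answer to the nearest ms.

H = 0.31·log₂(1/0.31) + 0.13·log₂(1/0.13) + 0.30·log₂(1/0.30) + 0.26·log₂(1/0.26) = 1.9328 bits.
RT = 290 + 175 × 1.9328 = 628.24 ms.

628 ms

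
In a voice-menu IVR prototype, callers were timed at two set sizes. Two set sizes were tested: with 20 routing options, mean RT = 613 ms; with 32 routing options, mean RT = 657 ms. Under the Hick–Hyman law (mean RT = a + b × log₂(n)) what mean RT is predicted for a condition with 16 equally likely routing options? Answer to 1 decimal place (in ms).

RT is linear in log₂ n, so two points fix the line:
  b = (657 − 613) / (log₂ 32 − log₂ 20) = 44 / (5 − 4.3219) = 64.890 ms/bit
  a = 613 − 64.890 × 4.3219 = 332.551 ms
Then RT(16) = 332.551 + 64.890 × log₂ 16 = 332.551 + 64.890 × 4 ≈ 592.110 ms.

592.1 ms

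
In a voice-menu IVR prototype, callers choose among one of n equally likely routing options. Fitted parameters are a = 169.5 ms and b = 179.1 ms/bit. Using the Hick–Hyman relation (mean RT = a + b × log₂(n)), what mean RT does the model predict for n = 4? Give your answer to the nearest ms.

528 ms

log₂(4) = 2 bits, so RT = 169.5 + 179.1 × 2 ≈ 527.700 ms.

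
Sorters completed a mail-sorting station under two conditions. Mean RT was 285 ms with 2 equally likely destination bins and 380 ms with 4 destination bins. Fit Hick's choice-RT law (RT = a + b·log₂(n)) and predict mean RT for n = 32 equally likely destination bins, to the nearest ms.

665 ms

RT is linear in log₂ n, so two points fix the line:
  b = (380 − 285) / (log₂ 4 − log₂ 2) = 95 / (2 − 1) = 95 ms/bit
  a = 285 − 95 × 1 = 190 ms
Then RT(32) = 190 + 95 × log₂ 32 = 190 + 95 × 5 ≈ 665.000 ms.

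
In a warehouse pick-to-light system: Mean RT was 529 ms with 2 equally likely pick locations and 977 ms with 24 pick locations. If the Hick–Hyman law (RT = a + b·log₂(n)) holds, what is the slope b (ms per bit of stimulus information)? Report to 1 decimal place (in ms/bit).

125.0 ms/bit

The slope on a log₂ axis is (977 − 529) / (4.5850 − 1) = 124.966 ms/bit.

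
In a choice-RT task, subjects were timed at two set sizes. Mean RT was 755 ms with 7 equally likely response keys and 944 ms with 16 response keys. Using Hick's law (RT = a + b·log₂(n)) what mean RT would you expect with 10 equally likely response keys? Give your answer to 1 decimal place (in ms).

836.5 ms

Solve the two-equation system in a and b:
  b = (944 − 755) / (log₂ 16 − log₂ 7) = 189 / (4 − 2.8074) = 158.471 ms/bit
  a = 755 − 158.471 × 2.8074 = 310.115 ms
Then RT(10) = 310.115 + 158.471 × log₂ 10 = 310.115 + 158.471 × 3.3219 ≈ 836.545 ms.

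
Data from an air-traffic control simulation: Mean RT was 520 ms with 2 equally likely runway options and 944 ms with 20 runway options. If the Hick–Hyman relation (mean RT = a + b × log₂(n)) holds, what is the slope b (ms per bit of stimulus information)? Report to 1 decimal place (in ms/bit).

b = (RT₂ − RT₁)/(log₂ n₂ − log₂ n₁) = (944 − 520)/(4.3219 − 1) = 127.637 ms/bit.

127.6 ms/bit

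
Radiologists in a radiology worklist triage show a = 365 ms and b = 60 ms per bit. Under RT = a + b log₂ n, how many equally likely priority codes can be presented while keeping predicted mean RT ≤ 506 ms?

5

Set 365 + 60·log₂ n ≤ 506 → log₂ n ≤ (506 − 365)/60 = 2.3500.
So n ≤ 2^2.3500 = 5.098; the largest integer n is 5.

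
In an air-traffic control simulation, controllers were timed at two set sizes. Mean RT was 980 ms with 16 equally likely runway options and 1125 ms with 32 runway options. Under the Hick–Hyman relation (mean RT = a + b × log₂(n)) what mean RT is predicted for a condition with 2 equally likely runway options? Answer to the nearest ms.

Fit slope and intercept:
  b = (1125 − 980) / (log₂ 32 − log₂ 16) = 145 / (5 − 4) = 145 ms/bit
  a = 980 − 145 × 4 = 400 ms
Then RT(2) = 400 + 145 × log₂ 2 = 400 + 145 × 1 ≈ 545.000 ms.

545 ms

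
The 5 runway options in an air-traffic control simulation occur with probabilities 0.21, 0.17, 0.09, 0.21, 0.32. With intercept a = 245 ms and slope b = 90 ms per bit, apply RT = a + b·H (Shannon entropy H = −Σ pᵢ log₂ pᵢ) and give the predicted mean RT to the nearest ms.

H = 0.21·log₂(1/0.21) + 0.17·log₂(1/0.17) + 0.09·log₂(1/0.09) + 0.21·log₂(1/0.21) + 0.32·log₂(1/0.32) = 2.2189 bits.
RT = 245 + 90 × 2.2189 = 444.70 ms.

445 ms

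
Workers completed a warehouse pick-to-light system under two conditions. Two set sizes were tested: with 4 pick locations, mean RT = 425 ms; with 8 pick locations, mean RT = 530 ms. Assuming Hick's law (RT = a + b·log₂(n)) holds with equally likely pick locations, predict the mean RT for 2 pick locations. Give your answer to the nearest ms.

RT is linear in log₂ n, so two points fix the line:
  b = (530 − 425) / (log₂ 8 − log₂ 4) = 105 / (3 − 2) = 105 ms/bit
  a = 425 − 105 × 2 = 215 ms
Then RT(2) = 215 + 105 × log₂ 2 = 215 + 105 × 1 ≈ 320.000 ms.

320 ms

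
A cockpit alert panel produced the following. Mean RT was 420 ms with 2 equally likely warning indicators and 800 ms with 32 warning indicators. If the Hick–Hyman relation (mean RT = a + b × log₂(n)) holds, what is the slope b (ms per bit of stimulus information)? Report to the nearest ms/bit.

95 ms/bit

Slope: b = (800 − 420) / (log₂ 32 − log₂ 2) = 380/4.0000 = 95 ms/bit.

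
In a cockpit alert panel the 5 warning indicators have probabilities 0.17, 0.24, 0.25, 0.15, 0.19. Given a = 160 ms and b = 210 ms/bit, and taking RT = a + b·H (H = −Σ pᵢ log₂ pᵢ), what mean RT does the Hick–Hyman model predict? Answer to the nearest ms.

H = 0.17·log₂(1/0.17) + 0.24·log₂(1/0.24) + 0.25·log₂(1/0.25) + 0.15·log₂(1/0.15) + 0.19·log₂(1/0.19) = 2.2945 bits.
RT = 160 + 210 × 2.2945 = 641.84 ms.

642 ms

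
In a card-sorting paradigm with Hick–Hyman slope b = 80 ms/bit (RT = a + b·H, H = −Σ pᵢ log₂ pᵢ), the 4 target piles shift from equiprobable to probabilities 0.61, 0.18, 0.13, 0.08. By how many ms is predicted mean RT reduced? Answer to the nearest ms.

36 ms

The RT saving is b·ΔH. Equiprobable H₀ = log₂(4) = 2.0000 bits; with the given probabilities H = 1.5545 bits.
b·(H₀ − H) = 80 × (2.0000 − 1.5545) = 35.64 ms.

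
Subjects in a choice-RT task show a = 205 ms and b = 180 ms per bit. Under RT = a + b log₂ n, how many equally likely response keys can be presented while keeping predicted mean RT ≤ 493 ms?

Set 205 + 180·log₂ n ≤ 493 → log₂ n ≤ (493 − 205)/180 = 1.6000.
So n ≤ 2^1.6000 = 3.031; the largest integer n is 3.

3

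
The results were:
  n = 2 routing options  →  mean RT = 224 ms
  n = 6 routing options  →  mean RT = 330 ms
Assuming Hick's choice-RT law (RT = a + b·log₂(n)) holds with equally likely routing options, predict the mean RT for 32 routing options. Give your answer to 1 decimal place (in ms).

Fit slope and intercept:
  b = (330 − 224) / (log₂ 6 − log₂ 2) = 106 / (2.5850 − 1) = 66.879 ms/bit
  a = 224 − 66.879 × 1 = 157.121 ms
Then RT(32) = 157.121 + 66.879 × log₂ 32 = 157.121 + 66.879 × 5 ≈ 491.514 ms.

491.5 ms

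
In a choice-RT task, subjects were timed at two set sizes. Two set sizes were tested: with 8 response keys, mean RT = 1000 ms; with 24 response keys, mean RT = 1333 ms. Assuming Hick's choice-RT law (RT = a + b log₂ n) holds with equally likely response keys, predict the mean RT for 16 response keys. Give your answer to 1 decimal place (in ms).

1210.1 ms

Solve the two-equation system in a and b:
  b = (1333 − 1000) / (log₂ 24 − log₂ 8) = 333 / (4.5850 − 3) = 210.100 ms/bit
  a = 1000 − 210.100 × 3 = 369.701 ms
Then RT(16) = 369.701 + 210.100 × log₂ 16 = 369.701 + 210.100 × 4 ≈ 1210.100 ms.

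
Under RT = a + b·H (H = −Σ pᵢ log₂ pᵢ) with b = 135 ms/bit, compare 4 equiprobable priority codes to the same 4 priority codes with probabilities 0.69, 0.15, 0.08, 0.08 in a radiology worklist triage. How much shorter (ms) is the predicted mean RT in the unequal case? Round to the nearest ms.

86 ms

The RT saving is b·ΔH. Equiprobable H₀ = log₂(4) = 2.0000 bits; with the given probabilities H = 1.3629 bits.
b·(H₀ − H) = 135 × (2.0000 − 1.3629) = 86.00 ms.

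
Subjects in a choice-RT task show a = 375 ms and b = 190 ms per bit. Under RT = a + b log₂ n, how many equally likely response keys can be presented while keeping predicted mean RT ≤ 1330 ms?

Set 375 + 190·log₂ n ≤ 1330 → log₂ n ≤ (1330 − 375)/190 = 5.0263.
So n ≤ 2^5.0263 = 32.589; the largest integer n is 32.

32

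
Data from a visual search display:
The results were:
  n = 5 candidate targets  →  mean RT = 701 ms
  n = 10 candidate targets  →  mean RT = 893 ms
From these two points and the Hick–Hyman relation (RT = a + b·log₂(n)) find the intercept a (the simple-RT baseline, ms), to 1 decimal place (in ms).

The slope on a log₂ axis is (893 − 701) / (3.3219 − 2.3219) = 192.000 ms/bit.
Intercept: a = 701 − 192.000·log₂(5) = 255.190 ms.

255.2 ms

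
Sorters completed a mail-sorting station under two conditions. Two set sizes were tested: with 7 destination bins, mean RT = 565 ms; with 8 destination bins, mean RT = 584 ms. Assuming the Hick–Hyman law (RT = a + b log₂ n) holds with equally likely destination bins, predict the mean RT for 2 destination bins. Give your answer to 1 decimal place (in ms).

386.7 ms

RT is linear in log₂ n, so two points fix the line:
  b = (584 − 565) / (log₂ 8 − log₂ 7) = 19 / (3 − 2.8074) = 98.627 ms/bit
  a = 565 − 98.627 × 2.8074 = 288.119 ms
Then RT(2) = 288.119 + 98.627 × log₂ 2 = 288.119 + 98.627 × 1 ≈ 386.746 ms.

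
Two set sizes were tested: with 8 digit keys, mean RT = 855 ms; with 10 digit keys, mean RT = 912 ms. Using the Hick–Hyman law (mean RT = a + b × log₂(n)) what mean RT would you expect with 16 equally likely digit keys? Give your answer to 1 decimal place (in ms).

Fit slope and intercept:
  b = (912 − 855) / (log₂ 10 − log₂ 8) = 57 / (3.3219 − 3) = 177.058 ms/bit
  a = 855 − 177.058 × 3 = 323.825 ms
Then RT(16) = 323.825 + 177.058 × log₂ 16 = 323.825 + 177.058 × 4 ≈ 1032.058 ms.

1032.1 ms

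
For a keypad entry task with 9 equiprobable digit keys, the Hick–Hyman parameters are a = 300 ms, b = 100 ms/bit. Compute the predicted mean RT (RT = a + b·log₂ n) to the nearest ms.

617 ms

log₂(9) = 3.1699 bits, so RT = 300 + 100 × 3.1699 ≈ 616.993 ms.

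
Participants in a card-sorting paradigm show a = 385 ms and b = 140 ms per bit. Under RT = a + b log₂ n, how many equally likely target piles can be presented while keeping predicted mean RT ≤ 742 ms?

Set 385 + 140·log₂ n ≤ 742 → log₂ n ≤ (742 − 385)/140 = 2.5500.
So n ≤ 2^2.5500 = 5.856; the largest integer n is 5.

5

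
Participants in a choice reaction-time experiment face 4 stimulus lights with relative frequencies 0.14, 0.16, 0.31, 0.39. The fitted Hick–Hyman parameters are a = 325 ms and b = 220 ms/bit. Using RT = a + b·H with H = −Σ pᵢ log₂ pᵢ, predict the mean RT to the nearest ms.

737 ms

H = 0.14·log₂(1/0.14) + 0.16·log₂(1/0.16) + 0.31·log₂(1/0.31) + 0.39·log₂(1/0.39) = 1.8737 bits.
RT = 325 + 220 × 1.8737 = 737.22 ms.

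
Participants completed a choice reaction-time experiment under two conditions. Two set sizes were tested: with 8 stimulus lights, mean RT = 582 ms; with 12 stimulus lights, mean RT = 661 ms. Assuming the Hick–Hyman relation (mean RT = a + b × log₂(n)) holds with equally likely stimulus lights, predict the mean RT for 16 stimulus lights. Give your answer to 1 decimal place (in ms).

717.1 ms

RT is linear in log₂ n, so two points fix the line:
  b = (661 − 582) / (log₂ 12 − log₂ 8) = 79 / (3.5850 − 3) = 135.051 ms/bit
  a = 582 − 135.051 × 3 = 176.846 ms
Then RT(16) = 176.846 + 135.051 × log₂ 16 = 176.846 + 135.051 × 4 ≈ 717.051 ms.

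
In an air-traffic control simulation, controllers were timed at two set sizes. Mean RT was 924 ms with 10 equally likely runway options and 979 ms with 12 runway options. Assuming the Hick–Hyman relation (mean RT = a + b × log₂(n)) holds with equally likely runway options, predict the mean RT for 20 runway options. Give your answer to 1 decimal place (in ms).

1133.1 ms

With log₂ n on the abscissa the relation is linear; from the two conditions:
  b = (979 − 924) / (log₂ 12 − log₂ 10) = 55 / (3.5850 − 3.3219) = 209.098 ms/bit
  a = 924 − 209.098 × 3.3219 = 229.391 ms
Then RT(20) = 229.391 + 209.098 × log₂ 20 = 229.391 + 209.098 × 4.3219 ≈ 1133.098 ms.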